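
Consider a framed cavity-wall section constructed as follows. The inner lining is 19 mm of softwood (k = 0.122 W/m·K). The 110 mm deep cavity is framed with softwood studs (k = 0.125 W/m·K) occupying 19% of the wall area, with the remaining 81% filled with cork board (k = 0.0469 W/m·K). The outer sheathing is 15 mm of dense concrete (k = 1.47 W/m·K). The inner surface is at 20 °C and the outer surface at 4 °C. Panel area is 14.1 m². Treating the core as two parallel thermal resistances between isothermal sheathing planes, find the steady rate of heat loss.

Sheathing layers in series; stud and cavity paths in parallel between them.
R_inner = 0.019/(0.122×14.1) = 0.01105 K/W
R_stud  = 0.11/(0.125×0.19×14.1) = 0.3285 K/W
R_cav   = 0.11/(0.0469×0.81×14.1) = 0.2054 K/W
1/R_core = 1/R_stud + 1/R_cav → R_core = 0.1264 K/W
R_outer = 0.015/(1.47×14.1) = 7.237×10^-4 K/W
R_total = 0.1381 K/W
Q = ΔT/R_total = 16/0.1381

Q ≈ 116 W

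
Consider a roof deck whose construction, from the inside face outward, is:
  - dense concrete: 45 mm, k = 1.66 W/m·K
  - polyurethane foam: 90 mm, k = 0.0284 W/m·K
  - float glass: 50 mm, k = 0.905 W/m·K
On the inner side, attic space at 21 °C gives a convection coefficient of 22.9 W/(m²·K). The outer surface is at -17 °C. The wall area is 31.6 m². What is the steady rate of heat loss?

Q ≈ 364 W

Treating each layer as a thermal resistance in series:
R_inner film = 1/(h_i·A) = 1/(22.9×31.6) = 0.001382 K/W
R_dense concrete = L/(kA) = 0.045/(1.66×31.6) = 8.579×10^-4 K/W
R_polyurethane foam = L/(kA) = 0.09/(0.0284×31.6) = 0.1003 K/W
R_float glass = L/(kA) = 0.05/(0.905×31.6) = 0.001748 K/W
R_total = 0.1043 K/W
Q = ΔT / R_total = 38 / 0.1043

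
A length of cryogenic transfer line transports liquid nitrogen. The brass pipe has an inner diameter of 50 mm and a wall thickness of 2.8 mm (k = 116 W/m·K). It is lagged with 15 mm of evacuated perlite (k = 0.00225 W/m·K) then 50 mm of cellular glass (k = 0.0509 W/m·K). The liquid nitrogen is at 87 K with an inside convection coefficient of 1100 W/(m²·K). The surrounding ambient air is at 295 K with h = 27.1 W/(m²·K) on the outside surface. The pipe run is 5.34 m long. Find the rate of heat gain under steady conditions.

Q ≈ 33.6 W

Per-layer cylindrical resistances, series-summed:
R_inner film = 1/(h_i·2πr₁L) = 1/(1100×2π×0.025×5.34) = 0.001084 K/W
R_brass pipe wall = ln(27.8/25)/(2π×116×5.34) = 2.728×10^-5 K/W
R_evacuated perlite = ln(42.8/27.8)/(2π×0.00225×5.34) = 5.716 K/W
R_cellular glass = ln(92.8/42.8)/(2π×0.0509×5.34) = 0.4532 K/W
R_outer film = 1/(h_o·2πr_oL) = 1/(27.1×2π×0.0928×5.34) = 0.01185 K/W
R_total = 6.182 K/W
Q = ΔT/R_total = 208/6.182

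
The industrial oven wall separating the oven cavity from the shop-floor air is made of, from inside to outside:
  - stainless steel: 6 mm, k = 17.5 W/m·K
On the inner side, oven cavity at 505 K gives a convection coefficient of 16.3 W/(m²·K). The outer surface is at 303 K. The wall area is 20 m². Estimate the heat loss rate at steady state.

Using the resistance-network approach (series):
R_inner film = 1/(h_i·A) = 1/(16.3×20) = 0.003067 K/W
R_stainless steel = L/(kA) = 0.006/(17.5×20) = 1.714×10^-5 K/W
R_total = 0.003085 K/W
Q = ΔT / R_total = 202 / 0.003085

Q ≈ 65500 W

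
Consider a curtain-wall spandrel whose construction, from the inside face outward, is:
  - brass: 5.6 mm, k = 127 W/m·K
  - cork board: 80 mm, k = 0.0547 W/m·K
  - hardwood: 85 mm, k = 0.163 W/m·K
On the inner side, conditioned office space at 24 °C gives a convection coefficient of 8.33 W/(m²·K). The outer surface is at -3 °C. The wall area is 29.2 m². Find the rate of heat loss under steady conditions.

Q ≈ 375 W

Model the wall as resistances in series:
R_inner film = 1/(h_i·A) = 1/(8.33×29.2) = 0.004111 K/W
R_brass = L/(kA) = 0.0056/(127×29.2) = 1.51×10^-6 K/W
R_cork board = L/(kA) = 0.08/(0.0547×29.2) = 0.05009 K/W
R_hardwood = L/(kA) = 0.085/(0.163×29.2) = 0.01786 K/W
R_total = 0.07206 K/W
Q = ΔT / R_total = 27 / 0.07206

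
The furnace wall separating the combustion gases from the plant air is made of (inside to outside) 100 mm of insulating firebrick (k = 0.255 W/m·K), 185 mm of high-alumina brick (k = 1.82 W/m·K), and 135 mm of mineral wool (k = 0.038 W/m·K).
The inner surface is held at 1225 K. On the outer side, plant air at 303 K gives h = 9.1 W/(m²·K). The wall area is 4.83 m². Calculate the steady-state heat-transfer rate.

Q ≈ 1070 W

Using the resistance-network approach (series):
R_insulating firebrick = L/(kA) = 0.1/(0.255×4.83) = 0.08119 K/W
R_high-alumina brick = L/(kA) = 0.185/(1.82×4.83) = 0.02105 K/W
R_mineral wool = L/(kA) = 0.135/(0.038×4.83) = 0.7355 K/W
R_outer film = 1/(h_o·A) = 1/(9.1×4.83) = 0.02275 K/W
R_total = 0.8605 K/W
Q = ΔT / R_total = 922 / 0.8605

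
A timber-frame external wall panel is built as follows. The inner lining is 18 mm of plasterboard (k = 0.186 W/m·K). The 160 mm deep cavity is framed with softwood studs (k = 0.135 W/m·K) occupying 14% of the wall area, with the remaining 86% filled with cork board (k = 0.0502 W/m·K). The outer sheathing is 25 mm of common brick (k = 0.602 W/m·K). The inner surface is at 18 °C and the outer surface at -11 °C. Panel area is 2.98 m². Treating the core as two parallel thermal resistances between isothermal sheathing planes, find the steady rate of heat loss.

Sheathing layers in series; stud and cavity paths in parallel between them.
R_inner = 0.018/(0.186×2.98) = 0.03247 K/W
R_stud  = 0.16/(0.135×0.14×2.98) = 2.841 K/W
R_cav   = 0.16/(0.0502×0.86×2.98) = 1.244 K/W
1/R_core = 1/R_stud + 1/R_cav → R_core = 0.865 K/W
R_outer = 0.025/(0.602×2.98) = 0.01394 K/W
R_total = 0.9114 K/W
Q = ΔT/R_total = 29/0.9114

Q ≈ 31.8 W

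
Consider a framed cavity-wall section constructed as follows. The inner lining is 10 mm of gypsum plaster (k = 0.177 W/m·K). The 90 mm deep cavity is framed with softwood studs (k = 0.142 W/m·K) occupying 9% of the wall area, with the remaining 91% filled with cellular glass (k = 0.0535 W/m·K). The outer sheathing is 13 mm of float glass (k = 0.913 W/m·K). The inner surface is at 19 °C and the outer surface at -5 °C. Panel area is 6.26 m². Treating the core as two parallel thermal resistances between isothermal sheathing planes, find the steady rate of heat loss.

Sheathing layers in series; stud and cavity paths in parallel between them.
R_inner = 0.01/(0.177×6.26) = 0.009025 K/W
R_stud  = 0.09/(0.142×0.09×6.26) = 1.125 K/W
R_cav   = 0.09/(0.0535×0.91×6.26) = 0.2953 K/W
1/R_core = 1/R_stud + 1/R_cav → R_core = 0.2339 K/W
R_outer = 0.013/(0.913×6.26) = 0.002275 K/W
R_total = 0.2452 K/W
Q = ΔT/R_total = 24/0.2452

Q ≈ 97.9 W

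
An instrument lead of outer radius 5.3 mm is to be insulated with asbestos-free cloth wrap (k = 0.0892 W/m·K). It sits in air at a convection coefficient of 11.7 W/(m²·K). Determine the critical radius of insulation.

For a cylinder r_cr = k/h = 0.0892/11.7
r_cr = 7.62 mm; since the bare radius (5.3 mm) is below r_cr, adding a thin layer of insulation will *increase* heat loss.

r_cr ≈ 7.62 mm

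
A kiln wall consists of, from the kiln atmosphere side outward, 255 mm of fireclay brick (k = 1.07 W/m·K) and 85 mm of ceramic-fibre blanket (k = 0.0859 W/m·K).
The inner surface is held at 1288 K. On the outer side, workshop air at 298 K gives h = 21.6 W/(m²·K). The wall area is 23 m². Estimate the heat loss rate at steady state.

Thermal resistances in series:
R_fireclay brick = L/(kA) = 0.255/(1.07×23) = 0.01036 K/W
R_ceramic-fibre blanket = L/(kA) = 0.085/(0.0859×23) = 0.04302 K/W
R_outer film = 1/(h_o·A) = 1/(21.6×23) = 0.002013 K/W
R_total = 0.0554 K/W
Q = ΔT / R_total = 990 / 0.0554

Q ≈ 17900 W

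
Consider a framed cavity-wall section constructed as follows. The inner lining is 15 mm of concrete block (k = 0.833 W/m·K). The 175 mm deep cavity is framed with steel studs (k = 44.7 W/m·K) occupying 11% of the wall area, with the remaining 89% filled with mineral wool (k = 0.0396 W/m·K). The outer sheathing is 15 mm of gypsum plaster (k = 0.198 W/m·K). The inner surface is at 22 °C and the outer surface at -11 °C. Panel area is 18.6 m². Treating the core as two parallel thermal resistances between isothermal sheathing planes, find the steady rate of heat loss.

Sheathing layers in series; stud and cavity paths in parallel between them.
R_inner = 0.015/(0.833×18.6) = 9.681×10^-4 K/W
R_stud  = 0.175/(44.7×0.11×18.6) = 0.001913 K/W
R_cav   = 0.175/(0.0396×0.89×18.6) = 0.267 K/W
1/R_core = 1/R_stud + 1/R_cav → R_core = 0.0019 K/W
R_outer = 0.015/(0.198×18.6) = 0.004073 K/W
R_total = 0.006941 K/W
Q = ΔT/R_total = 33/0.006941

Q ≈ 4750 W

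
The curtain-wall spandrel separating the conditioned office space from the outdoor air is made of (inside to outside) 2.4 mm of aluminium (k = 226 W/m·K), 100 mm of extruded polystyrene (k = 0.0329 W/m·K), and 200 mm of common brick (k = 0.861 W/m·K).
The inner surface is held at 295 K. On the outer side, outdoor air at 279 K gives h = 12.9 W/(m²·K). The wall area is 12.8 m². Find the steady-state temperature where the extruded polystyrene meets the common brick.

Thermal resistances in series:
R_aluminium = L/(kA) = 0.0024/(226×12.8) = 8.296×10^-7 K/W
R_extruded polystyrene = L/(kA) = 0.1/(0.0329×12.8) = 0.2375 K/W
R_common brick = L/(kA) = 0.2/(0.861×12.8) = 0.01815 K/W
R_outer film = 1/(h_o·A) = 1/(12.9×12.8) = 0.006056 K/W
R_total = 0.2617 K/W;  Q = ΔT/R_total = 16/0.2617 = 61.15 W
T_interface = T_inner − Q·ΣR(inner→interface) = 295 − 61.1×0.2375

T ≈ 280 K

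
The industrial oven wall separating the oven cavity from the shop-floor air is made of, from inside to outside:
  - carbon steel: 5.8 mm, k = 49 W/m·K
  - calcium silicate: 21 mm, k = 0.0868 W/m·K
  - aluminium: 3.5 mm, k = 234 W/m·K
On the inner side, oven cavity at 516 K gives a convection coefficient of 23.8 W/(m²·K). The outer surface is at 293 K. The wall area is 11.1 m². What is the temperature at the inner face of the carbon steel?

T ≈ 483 K

Using the resistance-network approach (series):
R_inner film = 1/(h_i·A) = 1/(23.8×11.1) = 0.003785 K/W
R_carbon steel = L/(kA) = 0.0058/(49×11.1) = 1.066×10^-5 K/W
R_calcium silicate = L/(kA) = 0.021/(0.0868×11.1) = 0.0218 K/W
R_aluminium = L/(kA) = 0.0035/(234×11.1) = 1.348×10^-6 K/W
R_total = 0.02559 K/W;  Q = ΔT/R_total = 223/0.02559 = 8713 W
T_interface = T_inner − Q·ΣR(inner→interface) = 516 − 8710×0.003785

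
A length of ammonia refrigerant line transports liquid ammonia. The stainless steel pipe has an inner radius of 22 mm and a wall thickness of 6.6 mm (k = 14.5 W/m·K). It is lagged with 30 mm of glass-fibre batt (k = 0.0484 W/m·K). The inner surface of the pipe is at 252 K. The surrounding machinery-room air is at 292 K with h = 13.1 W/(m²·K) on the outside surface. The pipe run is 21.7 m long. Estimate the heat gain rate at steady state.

Q ≈ 338 W

Cylindrical conduction, so R = ln(r₂/r₁)/(2πkL) per layer, in series:
R_stainless steel pipe wall = ln(28.6/22)/(2π×14.5×21.7) = 1.327×10^-4 K/W
R_glass-fibre batt = ln(58.6/28.6)/(2π×0.0484×21.7) = 0.1087 K/W
R_outer film = 1/(h_o·2πr_oL) = 1/(13.1×2π×0.0586×21.7) = 0.009554 K/W
R_total = 0.1184 K/W
Q = ΔT/R_total = 40/0.1184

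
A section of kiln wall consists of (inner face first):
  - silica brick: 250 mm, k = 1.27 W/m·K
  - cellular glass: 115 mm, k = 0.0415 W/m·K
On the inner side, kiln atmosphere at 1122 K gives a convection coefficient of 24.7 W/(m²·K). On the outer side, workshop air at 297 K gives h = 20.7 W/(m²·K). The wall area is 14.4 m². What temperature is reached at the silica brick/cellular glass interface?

Using the resistance-network approach (series):
R_inner film = 1/(h_i·A) = 1/(24.7×14.4) = 0.002812 K/W
R_silica brick = L/(kA) = 0.25/(1.27×14.4) = 0.01367 K/W
R_cellular glass = L/(kA) = 0.115/(0.0415×14.4) = 0.1924 K/W
R_outer film = 1/(h_o·A) = 1/(20.7×14.4) = 0.003355 K/W
R_total = 0.2123 K/W;  Q = ΔT/R_total = 825/0.2123 = 3887 W
T_interface = T_inner − Q·ΣR(inner→interface) = 1122 − 3890×0.01648

T ≈ 1060 K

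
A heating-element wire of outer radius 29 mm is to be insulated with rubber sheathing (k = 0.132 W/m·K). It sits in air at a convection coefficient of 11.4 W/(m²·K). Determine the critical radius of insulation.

r_cr ≈ 11.6 mm

For a cylinder r_cr = k/h = 0.132/11.4
r_cr = 11.6 mm; since the bare radius (29 mm) is above r_cr, any added insulation will reduce heat loss.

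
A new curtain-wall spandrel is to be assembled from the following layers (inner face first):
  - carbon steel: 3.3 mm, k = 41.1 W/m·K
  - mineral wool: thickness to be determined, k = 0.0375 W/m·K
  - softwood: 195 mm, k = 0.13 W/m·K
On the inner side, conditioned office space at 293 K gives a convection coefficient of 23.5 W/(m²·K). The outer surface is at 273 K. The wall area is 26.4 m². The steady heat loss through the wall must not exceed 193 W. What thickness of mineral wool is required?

L ≈ 44.7 mm

Thermal resistances in series:
R_inner film = 1/(h_i·A) = 1/(23.5×26.4) = 0.001612 K/W
R_carbon steel = L/(kA) = 0.0033/(41.1×26.4) = 3.041×10^-6 K/W
R_softwood = L/(kA) = 0.195/(0.13×26.4) = 0.05682 K/W
Sum of the known resistances R_other = 0.05843 K/W
Required total resistance R_tot = ΔT/Q_allow = 20/193 = 0.1036 K/W
R_mineral wool = R_tot − R_other = 0.04519 K/W
L = R·k·A = 0.04519×0.0375×26.4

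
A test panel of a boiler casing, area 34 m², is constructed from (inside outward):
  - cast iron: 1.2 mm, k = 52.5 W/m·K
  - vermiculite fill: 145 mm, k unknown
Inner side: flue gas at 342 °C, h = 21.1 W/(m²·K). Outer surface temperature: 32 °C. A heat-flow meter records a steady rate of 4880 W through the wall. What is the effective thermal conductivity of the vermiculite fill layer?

k ≈ 0.0686 W/(m·K)

Series thermal resistances:
R_inner film = 1/(h_i·A) = 1/(21.1×34) = 0.001394 K/W
R_cast iron = L/(kA) = 0.0012/(52.5×34) = 6.723×10^-7 K/W
Sum of known resistances R_other = 0.001395 K/W
Total R = ΔT/Q = 310/4880 = 0.06352 K/W
R_vermiculite fill = R_total − R_other = 0.06213 K/W
k = L/(R·A) = 0.145/(0.06213×34)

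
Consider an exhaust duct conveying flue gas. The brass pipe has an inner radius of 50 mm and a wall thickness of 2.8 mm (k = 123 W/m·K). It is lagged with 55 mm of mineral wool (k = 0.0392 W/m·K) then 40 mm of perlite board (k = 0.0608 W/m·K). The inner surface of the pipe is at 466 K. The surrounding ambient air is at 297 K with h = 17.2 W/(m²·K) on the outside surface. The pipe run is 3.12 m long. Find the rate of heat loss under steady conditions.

Q ≈ 139 W

Radial resistances (cylindrical: R_cond = ln(r_o/r_i)/(2πkL), R_conv = 1/(h·2πrL)):
R_brass pipe wall = ln(52.8/50)/(2π×123×3.12) = 2.26×10^-5 K/W
R_mineral wool = ln(107.8/52.8)/(2π×0.0392×3.12) = 0.9288 K/W
R_perlite board = ln(147.8/107.8)/(2π×0.0608×3.12) = 0.2648 K/W
R_outer film = 1/(h_o·2πr_oL) = 1/(17.2×2π×0.1478×3.12) = 0.02007 K/W
R_total = 1.214 K/W
Q = ΔT/R_total = 169/1.214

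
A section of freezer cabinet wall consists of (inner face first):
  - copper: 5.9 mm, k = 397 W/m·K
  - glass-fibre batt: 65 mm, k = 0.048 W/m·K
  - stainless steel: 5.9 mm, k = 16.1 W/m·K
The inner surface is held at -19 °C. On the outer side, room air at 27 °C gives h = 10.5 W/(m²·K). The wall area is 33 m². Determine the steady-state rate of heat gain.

Q ≈ 1050 W

Series thermal resistances:
R_copper = L/(kA) = 0.0059/(397×33) = 4.503×10^-7 K/W
R_glass-fibre batt = L/(kA) = 0.065/(0.048×33) = 0.04104 K/W
R_stainless steel = L/(kA) = 0.0059/(16.1×33) = 1.11×10^-5 K/W
R_outer film = 1/(h_o·A) = 1/(10.5×33) = 0.002886 K/W
R_total = 0.04393 K/W
Q = ΔT / R_total = 46 / 0.04393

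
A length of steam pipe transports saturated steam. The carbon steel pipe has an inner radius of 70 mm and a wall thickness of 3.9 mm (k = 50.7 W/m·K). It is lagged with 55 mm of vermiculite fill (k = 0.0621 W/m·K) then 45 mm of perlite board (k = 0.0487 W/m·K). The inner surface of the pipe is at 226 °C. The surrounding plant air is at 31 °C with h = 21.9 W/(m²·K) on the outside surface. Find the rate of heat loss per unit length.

q′ ≈ 79.7 W/m

Treating each annulus and film as a series resistance:
R_carbon steel pipe wall = ln(73.9/70)/(2π×50.7×1) = 1.702×10^-4 K/W
R_vermiculite fill = ln(128.9/73.9)/(2π×0.0621×1) = 1.426 K/W
R_perlite board = ln(173.9/128.9)/(2π×0.0487×1) = 0.9786 K/W
R_outer film = 1/(h_o·2πr_oL) = 1/(21.9×2π×0.1739×1) = 0.04179 K/W
R_total = 2.446 K/W
Q = ΔT/R_total = 195/2.446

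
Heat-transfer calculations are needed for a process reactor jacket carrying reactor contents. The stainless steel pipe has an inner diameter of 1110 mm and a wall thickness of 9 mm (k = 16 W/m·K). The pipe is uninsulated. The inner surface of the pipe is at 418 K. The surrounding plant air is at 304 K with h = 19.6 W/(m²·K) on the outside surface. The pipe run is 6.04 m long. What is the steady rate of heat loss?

Q ≈ 47300 W

Per-layer cylindrical resistances, series-summed:
R_stainless steel pipe wall = ln(564/555)/(2π×16×6.04) = 2.649×10^-5 K/W
R_outer film = 1/(h_o·2πr_oL) = 1/(19.6×2π×0.564×6.04) = 0.002384 K/W
R_total = 0.00241 K/W
Q = ΔT/R_total = 114/0.00241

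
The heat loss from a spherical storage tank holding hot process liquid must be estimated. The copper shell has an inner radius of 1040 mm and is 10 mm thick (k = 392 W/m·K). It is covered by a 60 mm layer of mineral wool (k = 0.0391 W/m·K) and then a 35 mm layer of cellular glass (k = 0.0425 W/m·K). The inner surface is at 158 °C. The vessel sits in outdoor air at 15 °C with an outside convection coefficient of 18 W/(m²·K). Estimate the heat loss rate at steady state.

Q ≈ 895 W

For a spherical shell R = (1/r₁ − 1/r₂)/(4πk); film R = 1/(h·4πr²). In series:
R_copper shell = (1/1.04 − 1/1.05)/(4π×392) = 1.859×10^-6 K/W
R_mineral wool = (1/1.05 − 1/1.11)/(4π×0.0391) = 0.1048 K/W
R_cellular glass = (1/1.11 − 1/1.145)/(4π×0.0425) = 0.05156 K/W
R_outer film = 1/(h·4πr_o²) = 1/(18×4π×1.145²) = 0.003372 K/W
R_total = 0.1597 K/W
Q = ΔT/R_total = 143/0.1597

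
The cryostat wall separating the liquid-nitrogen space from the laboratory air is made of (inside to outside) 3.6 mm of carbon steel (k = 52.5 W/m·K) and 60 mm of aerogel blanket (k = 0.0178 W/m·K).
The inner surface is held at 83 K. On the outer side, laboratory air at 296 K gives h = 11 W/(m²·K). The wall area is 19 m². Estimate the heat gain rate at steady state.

Series thermal resistances:
R_carbon steel = L/(kA) = 0.0036/(52.5×19) = 3.609×10^-6 K/W
R_aerogel blanket = L/(kA) = 0.06/(0.0178×19) = 0.1774 K/W
R_outer film = 1/(h_o·A) = 1/(11×19) = 0.004785 K/W
R_total = 0.1822 K/W
Q = ΔT / R_total = 213 / 0.1822

Q ≈ 1170 W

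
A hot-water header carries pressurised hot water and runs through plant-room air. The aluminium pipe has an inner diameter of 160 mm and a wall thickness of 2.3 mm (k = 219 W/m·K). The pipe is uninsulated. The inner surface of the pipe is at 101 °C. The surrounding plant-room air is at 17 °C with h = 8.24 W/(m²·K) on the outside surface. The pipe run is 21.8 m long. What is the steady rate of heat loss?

For a radial system each layer contributes R = ln(r_out/r_in)/(2πkL); films add R = 1/(hA).
R_aluminium pipe wall = ln(82.3/80)/(2π×219×21.8) = 9.449×10^-7 K/W
R_outer film = 1/(h_o·2πr_oL) = 1/(8.24×2π×0.0823×21.8) = 0.01077 K/W
R_total = 0.01077 K/W
Q = ΔT/R_total = 84/0.01077

Q ≈ 7800 W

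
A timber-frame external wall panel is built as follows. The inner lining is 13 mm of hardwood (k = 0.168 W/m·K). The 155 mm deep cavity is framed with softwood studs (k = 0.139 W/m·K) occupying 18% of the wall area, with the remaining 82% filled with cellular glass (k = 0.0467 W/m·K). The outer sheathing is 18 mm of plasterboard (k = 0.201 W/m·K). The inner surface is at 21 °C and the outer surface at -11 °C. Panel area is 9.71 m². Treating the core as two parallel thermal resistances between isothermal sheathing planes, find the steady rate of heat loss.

Q ≈ 119 W

Sheathing layers in series; stud and cavity paths in parallel between them.
R_inner = 0.013/(0.168×9.71) = 0.007969 K/W
R_stud  = 0.155/(0.139×0.18×9.71) = 0.638 K/W
R_cav   = 0.155/(0.0467×0.82×9.71) = 0.4169 K/W
1/R_core = 1/R_stud + 1/R_cav → R_core = 0.2521 K/W
R_outer = 0.018/(0.201×9.71) = 0.009223 K/W
R_total = 0.2693 K/W
Q = ΔT/R_total = 32/0.2693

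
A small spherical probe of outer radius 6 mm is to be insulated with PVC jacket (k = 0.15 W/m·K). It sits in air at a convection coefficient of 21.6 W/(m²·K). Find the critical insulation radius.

r_cr ≈ 13.9 mm

For a sphere r_cr = 2k/h = 2×0.15/21.6
r_cr = 13.9 mm; since the bare radius (6 mm) is below r_cr, adding a thin layer of insulation will *increase* heat loss.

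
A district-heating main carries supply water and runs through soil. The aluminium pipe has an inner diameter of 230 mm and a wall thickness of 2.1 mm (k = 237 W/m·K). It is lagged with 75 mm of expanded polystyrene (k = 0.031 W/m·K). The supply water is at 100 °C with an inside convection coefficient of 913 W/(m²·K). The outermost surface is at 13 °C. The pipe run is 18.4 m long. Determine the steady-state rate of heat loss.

Q ≈ 630 W

Radial resistances (cylindrical: R_cond = ln(r_o/r_i)/(2πkL), R_conv = 1/(h·2πrL)):
R_inner film = 1/(h_i·2πr₁L) = 1/(913×2π×0.115×18.4) = 8.238×10^-5 K/W
R_aluminium pipe wall = ln(117.1/115)/(2π×237×18.4) = 6.605×10^-7 K/W
R_expanded polystyrene = ln(192.1/117.1)/(2π×0.031×18.4) = 0.1381 K/W
R_total = 0.1382 K/W
Q = ΔT/R_total = 87/0.1382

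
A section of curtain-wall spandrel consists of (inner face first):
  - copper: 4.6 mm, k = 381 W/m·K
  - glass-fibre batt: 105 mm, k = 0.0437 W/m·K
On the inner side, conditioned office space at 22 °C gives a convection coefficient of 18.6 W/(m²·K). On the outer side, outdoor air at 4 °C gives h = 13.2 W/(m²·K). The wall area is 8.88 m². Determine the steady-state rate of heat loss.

Q ≈ 63.1 W

Series thermal resistances:
R_inner film = 1/(h_i·A) = 1/(18.6×8.88) = 0.006054 K/W
R_copper = L/(kA) = 0.0046/(381×8.88) = 1.36×10^-6 K/W
R_glass-fibre batt = L/(kA) = 0.105/(0.0437×8.88) = 0.2706 K/W
R_outer film = 1/(h_o·A) = 1/(13.2×8.88) = 0.008531 K/W
R_total = 0.2852 K/W
Q = ΔT / R_total = 18 / 0.2852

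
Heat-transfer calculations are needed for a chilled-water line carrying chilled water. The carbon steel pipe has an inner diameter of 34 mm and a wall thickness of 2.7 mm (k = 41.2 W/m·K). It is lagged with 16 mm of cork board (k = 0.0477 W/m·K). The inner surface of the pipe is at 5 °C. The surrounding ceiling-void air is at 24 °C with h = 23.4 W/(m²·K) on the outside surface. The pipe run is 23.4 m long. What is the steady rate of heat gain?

Q ≈ 204 W

Cylindrical conduction, so R = ln(r₂/r₁)/(2πkL) per layer, in series:
R_carbon steel pipe wall = ln(19.7/17)/(2π×41.2×23.4) = 2.433×10^-5 K/W
R_cork board = ln(35.7/19.7)/(2π×0.0477×23.4) = 0.08477 K/W
R_outer film = 1/(h_o·2πr_oL) = 1/(23.4×2π×0.0357×23.4) = 0.008142 K/W
R_total = 0.09294 K/W
Q = ΔT/R_total = 19/0.09294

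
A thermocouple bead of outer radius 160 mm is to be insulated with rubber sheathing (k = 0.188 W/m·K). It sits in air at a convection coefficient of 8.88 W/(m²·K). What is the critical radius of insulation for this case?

For a sphere r_cr = 2k/h = 2×0.188/8.88
r_cr = 42.3 mm; since the bare radius (160 mm) is above r_cr, any added insulation will reduce heat loss.

r_cr ≈ 42.3 mm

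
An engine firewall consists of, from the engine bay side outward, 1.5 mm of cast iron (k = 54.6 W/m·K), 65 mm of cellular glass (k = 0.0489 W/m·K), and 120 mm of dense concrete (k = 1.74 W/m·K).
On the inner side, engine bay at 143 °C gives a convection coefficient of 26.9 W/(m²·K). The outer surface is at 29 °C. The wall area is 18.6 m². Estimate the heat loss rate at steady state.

Model the wall as resistances in series:
R_inner film = 1/(h_i·A) = 1/(26.9×18.6) = 0.001999 K/W
R_cast iron = L/(kA) = 0.0015/(54.6×18.6) = 1.477×10^-6 K/W
R_cellular glass = L/(kA) = 0.065/(0.0489×18.6) = 0.07146 K/W
R_dense concrete = L/(kA) = 0.12/(1.74×18.6) = 0.003708 K/W
R_total = 0.07717 K/W
Q = ΔT / R_total = 114 / 0.07717

Q ≈ 1480 W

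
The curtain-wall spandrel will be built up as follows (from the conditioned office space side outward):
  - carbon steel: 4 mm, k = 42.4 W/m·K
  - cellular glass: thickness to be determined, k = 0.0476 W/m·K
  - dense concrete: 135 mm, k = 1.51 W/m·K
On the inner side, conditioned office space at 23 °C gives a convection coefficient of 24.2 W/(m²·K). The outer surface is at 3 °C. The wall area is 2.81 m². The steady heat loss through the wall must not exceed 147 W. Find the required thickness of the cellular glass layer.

Treating each layer as a thermal resistance in series:
R_inner film = 1/(h_i·A) = 1/(24.2×2.81) = 0.01471 K/W
R_carbon steel = L/(kA) = 0.004/(42.4×2.81) = 3.357×10^-5 K/W
R_dense concrete = L/(kA) = 0.135/(1.51×2.81) = 0.03182 K/W
Sum of the known resistances R_other = 0.04656 K/W
Required total resistance R_tot = ΔT/Q_allow = 20/147 = 0.1361 K/W
R_cellular glass = R_tot − R_other = 0.0895 K/W
L = R·k·A = 0.0895×0.0476×2.81

L ≈ 12 mm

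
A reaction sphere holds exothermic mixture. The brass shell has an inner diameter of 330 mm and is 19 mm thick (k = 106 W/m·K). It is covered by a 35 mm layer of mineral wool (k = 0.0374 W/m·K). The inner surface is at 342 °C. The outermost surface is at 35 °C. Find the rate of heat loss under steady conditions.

Radial (spherical) resistances in series:
R_brass shell = (1/0.165 − 1/0.184)/(4π×106) = 4.698×10^-4 K/W
R_mineral wool = (1/0.184 − 1/0.219)/(4π×0.0374) = 1.848 K/W
R_total = 1.849 K/W
Q = ΔT/R_total = 307/1.849

Q ≈ 166 W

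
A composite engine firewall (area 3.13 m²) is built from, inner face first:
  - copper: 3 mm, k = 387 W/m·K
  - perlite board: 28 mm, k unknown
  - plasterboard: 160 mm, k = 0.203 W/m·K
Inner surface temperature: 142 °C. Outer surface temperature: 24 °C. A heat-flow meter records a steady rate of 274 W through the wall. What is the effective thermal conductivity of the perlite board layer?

k ≈ 0.05 W/(m·K)

Treating each layer as a thermal resistance in series:
R_copper = L/(kA) = 0.003/(387×3.13) = 2.477×10^-6 K/W
R_plasterboard = L/(kA) = 0.16/(0.203×3.13) = 0.2518 K/W
Sum of known resistances R_other = 0.2518 K/W
Total R = ΔT/Q = 118/274 = 0.4307 K/W
R_perlite board = R_total − R_other = 0.1788 K/W
k = L/(R·A) = 0.028/(0.1788×3.13)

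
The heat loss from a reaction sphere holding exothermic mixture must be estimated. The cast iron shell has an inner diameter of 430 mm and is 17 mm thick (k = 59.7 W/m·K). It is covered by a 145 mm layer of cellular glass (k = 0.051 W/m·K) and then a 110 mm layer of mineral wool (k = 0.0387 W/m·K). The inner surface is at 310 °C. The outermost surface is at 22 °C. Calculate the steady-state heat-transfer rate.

Q ≈ 75.4 W

Spherical conduction: R = (1/r_in − 1/r_out)/(4πk) per layer; series-sum.
R_cast iron shell = (1/0.215 − 1/0.232)/(4π×59.7) = 4.543×10^-4 K/W
R_cellular glass = (1/0.232 − 1/0.377)/(4π×0.051) = 2.587 K/W
R_mineral wool = (1/0.377 − 1/0.487)/(4π×0.0387) = 1.232 K/W
R_total = 3.819 K/W
Q = ΔT/R_total = 288/3.819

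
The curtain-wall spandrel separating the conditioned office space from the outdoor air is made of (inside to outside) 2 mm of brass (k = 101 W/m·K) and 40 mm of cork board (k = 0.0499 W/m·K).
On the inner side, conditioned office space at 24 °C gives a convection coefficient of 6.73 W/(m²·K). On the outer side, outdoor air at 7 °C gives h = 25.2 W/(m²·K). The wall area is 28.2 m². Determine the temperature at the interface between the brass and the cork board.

T ≈ 21.4 °C

Thermal resistances in series:
R_inner film = 1/(h_i·A) = 1/(6.73×28.2) = 0.005269 K/W
R_brass = L/(kA) = 0.002/(101×28.2) = 7.022×10^-7 K/W
R_cork board = L/(kA) = 0.04/(0.0499×28.2) = 0.02843 K/W
R_outer film = 1/(h_o·A) = 1/(25.2×28.2) = 0.001407 K/W
R_total = 0.0351 K/W;  Q = ΔT/R_total = 17/0.0351 = 484.3 W
T_interface = T_inner − Q·ΣR(inner→interface) = 24 − 484×0.00527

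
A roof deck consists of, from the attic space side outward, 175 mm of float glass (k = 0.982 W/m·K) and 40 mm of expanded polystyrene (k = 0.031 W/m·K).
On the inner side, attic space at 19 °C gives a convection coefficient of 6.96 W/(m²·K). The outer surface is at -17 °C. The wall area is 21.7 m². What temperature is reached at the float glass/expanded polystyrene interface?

Thermal resistances in series:
R_inner film = 1/(h_i·A) = 1/(6.96×21.7) = 0.006621 K/W
R_float glass = L/(kA) = 0.175/(0.982×21.7) = 0.008212 K/W
R_expanded polystyrene = L/(kA) = 0.04/(0.031×21.7) = 0.05946 K/W
R_total = 0.0743 K/W;  Q = ΔT/R_total = 36/0.0743 = 484.6 W
T_interface = T_inner − Q·ΣR(inner→interface) = 19 − 485×0.01483

T ≈ 11.8 °C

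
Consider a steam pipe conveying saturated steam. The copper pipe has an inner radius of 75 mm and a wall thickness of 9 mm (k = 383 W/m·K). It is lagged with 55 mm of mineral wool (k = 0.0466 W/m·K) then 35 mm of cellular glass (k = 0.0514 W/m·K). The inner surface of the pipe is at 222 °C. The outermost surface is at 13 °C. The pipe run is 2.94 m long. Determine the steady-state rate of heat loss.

Q ≈ 254 W

Per-layer cylindrical resistances, series-summed:
R_copper pipe wall = ln(84/75)/(2π×383×2.94) = 1.602×10^-5 K/W
R_mineral wool = ln(139/84)/(2π×0.0466×2.94) = 0.5851 K/W
R_cellular glass = ln(174/139)/(2π×0.0514×2.94) = 0.2365 K/W
R_total = 0.8216 K/W
Q = ΔT/R_total = 209/0.8216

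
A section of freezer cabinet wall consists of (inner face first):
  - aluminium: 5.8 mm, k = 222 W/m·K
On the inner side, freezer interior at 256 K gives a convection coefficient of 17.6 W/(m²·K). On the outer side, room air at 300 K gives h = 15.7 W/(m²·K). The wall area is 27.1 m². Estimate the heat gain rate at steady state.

Using the resistance-network approach (series):
R_inner film = 1/(h_i·A) = 1/(17.6×27.1) = 0.002097 K/W
R_aluminium = L/(kA) = 0.0058/(222×27.1) = 9.641×10^-7 K/W
R_outer film = 1/(h_o·A) = 1/(15.7×27.1) = 0.00235 K/W
R_total = 0.004448 K/W
Q = ΔT / R_total = 44 / 0.004448

Q ≈ 9890 W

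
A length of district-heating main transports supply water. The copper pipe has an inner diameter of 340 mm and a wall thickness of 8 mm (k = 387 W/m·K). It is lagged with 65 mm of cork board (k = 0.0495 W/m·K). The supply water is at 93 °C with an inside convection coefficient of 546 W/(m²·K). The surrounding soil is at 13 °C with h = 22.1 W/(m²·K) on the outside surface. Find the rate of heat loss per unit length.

q′ ≈ 77.5 W/m

For a radial system each layer contributes R = ln(r_out/r_in)/(2πkL); films add R = 1/(hA).
R_inner film = 1/(h_i·2πr₁L) = 1/(546×2π×0.17×1) = 0.001715 K/W
R_copper pipe wall = ln(178/170)/(2π×387×1) = 1.891×10^-5 K/W
R_cork board = ln(243/178)/(2π×0.0495×1) = 1.001 K/W
R_outer film = 1/(h_o·2πr_oL) = 1/(22.1×2π×0.243×1) = 0.02964 K/W
R_total = 1.032 K/W
Q = ΔT/R_total = 80/1.032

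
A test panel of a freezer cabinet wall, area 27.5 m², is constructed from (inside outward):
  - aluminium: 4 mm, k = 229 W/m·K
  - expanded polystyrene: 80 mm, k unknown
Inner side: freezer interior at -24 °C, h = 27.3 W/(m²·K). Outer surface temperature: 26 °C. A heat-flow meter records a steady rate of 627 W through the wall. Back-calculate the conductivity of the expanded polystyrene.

k ≈ 0.0371 W/(m·K)

Treating each layer as a thermal resistance in series:
R_inner film = 1/(h_i·A) = 1/(27.3×27.5) = 0.001332 K/W
R_aluminium = L/(kA) = 0.004/(229×27.5) = 6.352×10^-7 K/W
Sum of known resistances R_other = 0.001333 K/W
Total R = ΔT/Q = 50/627 = 0.07974 K/W
R_expanded polystyrene = R_total − R_other = 0.07841 K/W
k = L/(R·A) = 0.08/(0.07841×27.5)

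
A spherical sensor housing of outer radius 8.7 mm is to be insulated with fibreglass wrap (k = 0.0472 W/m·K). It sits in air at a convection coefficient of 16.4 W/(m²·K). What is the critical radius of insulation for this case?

For a sphere r_cr = 2k/h = 2×0.0472/16.4
r_cr = 5.76 mm; since the bare radius (8.7 mm) is above r_cr, any added insulation will reduce heat loss.

r_cr ≈ 5.76 mm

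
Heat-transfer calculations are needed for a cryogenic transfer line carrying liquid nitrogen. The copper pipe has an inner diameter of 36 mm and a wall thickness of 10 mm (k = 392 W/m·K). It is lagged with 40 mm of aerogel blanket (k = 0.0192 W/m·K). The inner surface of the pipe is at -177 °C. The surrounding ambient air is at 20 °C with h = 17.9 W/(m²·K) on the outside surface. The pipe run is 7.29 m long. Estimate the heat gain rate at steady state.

Q ≈ 192 W

Cylindrical conduction, so R = ln(r₂/r₁)/(2πkL) per layer, in series:
R_copper pipe wall = ln(28/18)/(2π×392×7.29) = 2.461×10^-5 K/W
R_aerogel blanket = ln(68/28)/(2π×0.0192×7.29) = 1.009 K/W
R_outer film = 1/(h_o·2πr_oL) = 1/(17.9×2π×0.068×7.29) = 0.01794 K/W
R_total = 1.027 K/W
Q = ΔT/R_total = 197/1.027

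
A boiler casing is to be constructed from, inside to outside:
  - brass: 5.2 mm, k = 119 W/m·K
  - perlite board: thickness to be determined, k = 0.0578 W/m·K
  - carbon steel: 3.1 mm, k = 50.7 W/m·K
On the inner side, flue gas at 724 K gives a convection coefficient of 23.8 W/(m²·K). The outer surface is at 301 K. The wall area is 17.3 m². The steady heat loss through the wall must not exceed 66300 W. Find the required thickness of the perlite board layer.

L ≈ 3.95 mm

Model the wall as resistances in series:
R_inner film = 1/(h_i·A) = 1/(23.8×17.3) = 0.002429 K/W
R_brass = L/(kA) = 0.0052/(119×17.3) = 2.526×10^-6 K/W
R_carbon steel = L/(kA) = 0.0031/(50.7×17.3) = 3.534×10^-6 K/W
Sum of the known resistances R_other = 0.002435 K/W
Required total resistance R_tot = ΔT/Q_allow = 423/66300 = 0.00638 K/W
R_perlite board = R_tot − R_other = 0.003945 K/W
L = R·k·A = 0.003945×0.0578×17.3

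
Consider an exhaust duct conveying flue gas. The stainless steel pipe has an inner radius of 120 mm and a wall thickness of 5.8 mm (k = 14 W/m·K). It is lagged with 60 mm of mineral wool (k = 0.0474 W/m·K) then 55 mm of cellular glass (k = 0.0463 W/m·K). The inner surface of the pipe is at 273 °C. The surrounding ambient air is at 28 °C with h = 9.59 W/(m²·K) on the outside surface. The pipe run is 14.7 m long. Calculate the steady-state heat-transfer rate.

Radial resistances (cylindrical: R_cond = ln(r_o/r_i)/(2πkL), R_conv = 1/(h·2πrL)):
R_stainless steel pipe wall = ln(125.8/120)/(2π×14×14.7) = 3.65×10^-5 K/W
R_mineral wool = ln(185.8/125.8)/(2π×0.0474×14.7) = 0.08908 K/W
R_cellular glass = ln(240.8/185.8)/(2π×0.0463×14.7) = 0.06063 K/W
R_outer film = 1/(h_o·2πr_oL) = 1/(9.59×2π×0.2408×14.7) = 0.004688 K/W
R_total = 0.1544 K/W
Q = ΔT/R_total = 245/0.1544

Q ≈ 1590 W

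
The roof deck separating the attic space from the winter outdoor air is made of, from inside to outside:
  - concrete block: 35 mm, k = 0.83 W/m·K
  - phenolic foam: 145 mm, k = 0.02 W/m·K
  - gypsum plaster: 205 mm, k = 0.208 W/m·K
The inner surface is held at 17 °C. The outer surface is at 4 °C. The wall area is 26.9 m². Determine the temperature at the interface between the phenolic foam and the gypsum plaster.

Series thermal resistances:
R_concrete block = L/(kA) = 0.035/(0.83×26.9) = 0.001568 K/W
R_phenolic foam = L/(kA) = 0.145/(0.02×26.9) = 0.2695 K/W
R_gypsum plaster = L/(kA) = 0.205/(0.208×26.9) = 0.03664 K/W
R_total = 0.3077 K/W;  Q = ΔT/R_total = 13/0.3077 = 42.25 W
T_interface = T_inner − Q·ΣR(inner→interface) = 17 − 42.2×0.2711

T ≈ 5.55 °C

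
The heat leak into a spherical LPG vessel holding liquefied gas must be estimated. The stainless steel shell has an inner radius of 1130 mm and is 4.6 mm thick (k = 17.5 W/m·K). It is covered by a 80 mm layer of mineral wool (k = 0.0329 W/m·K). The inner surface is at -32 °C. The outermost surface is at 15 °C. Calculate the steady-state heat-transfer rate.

Each spherical layer contributes R = (1/r_i − 1/r_o)/(4πk):
R_stainless steel shell = (1/1.13 − 1/1.1346)/(4π×17.5) = 1.632×10^-5 K/W
R_mineral wool = (1/1.1346 − 1/1.2146)/(4π×0.0329) = 0.1404 K/W
R_total = 0.1404 K/W
Q = ΔT/R_total = 47/0.1404

Q ≈ 335 W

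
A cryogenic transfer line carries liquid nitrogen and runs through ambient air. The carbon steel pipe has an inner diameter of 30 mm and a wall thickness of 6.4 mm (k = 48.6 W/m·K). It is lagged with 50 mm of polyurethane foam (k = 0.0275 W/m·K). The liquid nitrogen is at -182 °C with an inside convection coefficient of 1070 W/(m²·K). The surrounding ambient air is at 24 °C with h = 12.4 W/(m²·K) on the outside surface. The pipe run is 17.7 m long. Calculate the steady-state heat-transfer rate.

Per-layer cylindrical resistances, series-summed:
R_inner film = 1/(h_i·2πr₁L) = 1/(1070×2π×0.015×17.7) = 5.602×10^-4 K/W
R_carbon steel pipe wall = ln(21.4/15)/(2π×48.6×17.7) = 6.574×10^-5 K/W
R_polyurethane foam = ln(71.4/21.4)/(2π×0.0275×17.7) = 0.394 K/W
R_outer film = 1/(h_o·2πr_oL) = 1/(12.4×2π×0.0714×17.7) = 0.01016 K/W
R_total = 0.4048 K/W
Q = ΔT/R_total = 206/0.4048

Q ≈ 509 W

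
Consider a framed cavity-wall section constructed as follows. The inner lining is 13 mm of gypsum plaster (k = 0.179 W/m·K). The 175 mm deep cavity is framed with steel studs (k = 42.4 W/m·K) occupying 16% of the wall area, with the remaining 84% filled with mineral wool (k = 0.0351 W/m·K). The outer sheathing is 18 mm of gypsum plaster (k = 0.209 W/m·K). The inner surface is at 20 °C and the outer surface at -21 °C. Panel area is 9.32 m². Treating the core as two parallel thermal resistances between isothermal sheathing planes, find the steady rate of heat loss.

Sheathing layers in series; stud and cavity paths in parallel between them.
R_inner = 0.013/(0.179×9.32) = 0.007792 K/W
R_stud  = 0.175/(42.4×0.16×9.32) = 0.002768 K/W
R_cav   = 0.175/(0.0351×0.84×9.32) = 0.6368 K/W
1/R_core = 1/R_stud + 1/R_cav → R_core = 0.002756 K/W
R_outer = 0.018/(0.209×9.32) = 0.009241 K/W
R_total = 0.01979 K/W
Q = ΔT/R_total = 41/0.01979

Q ≈ 2070 W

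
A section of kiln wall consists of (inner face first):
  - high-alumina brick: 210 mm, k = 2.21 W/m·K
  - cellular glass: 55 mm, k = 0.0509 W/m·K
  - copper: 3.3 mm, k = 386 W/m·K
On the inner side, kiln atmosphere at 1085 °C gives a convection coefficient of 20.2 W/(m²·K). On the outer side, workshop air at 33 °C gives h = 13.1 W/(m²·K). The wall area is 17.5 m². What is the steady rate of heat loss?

Q ≈ 14100 W

Thermal resistances in series:
R_inner film = 1/(h_i·A) = 1/(20.2×17.5) = 0.002829 K/W
R_high-alumina brick = L/(kA) = 0.21/(2.21×17.5) = 0.00543 K/W
R_cellular glass = L/(kA) = 0.055/(0.0509×17.5) = 0.06175 K/W
R_copper = L/(kA) = 0.0033/(386×17.5) = 4.885×10^-7 K/W
R_outer film = 1/(h_o·A) = 1/(13.1×17.5) = 0.004362 K/W
R_total = 0.07437 K/W
Q = ΔT / R_total = 1052 / 0.07437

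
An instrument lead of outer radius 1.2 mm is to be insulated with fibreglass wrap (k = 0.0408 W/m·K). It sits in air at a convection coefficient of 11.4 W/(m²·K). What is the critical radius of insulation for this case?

r_cr ≈ 3.58 mm

For a cylinder r_cr = k/h = 0.0408/11.4
r_cr = 3.58 mm; since the bare radius (1.2 mm) is below r_cr, adding a thin layer of insulation will *increase* heat loss.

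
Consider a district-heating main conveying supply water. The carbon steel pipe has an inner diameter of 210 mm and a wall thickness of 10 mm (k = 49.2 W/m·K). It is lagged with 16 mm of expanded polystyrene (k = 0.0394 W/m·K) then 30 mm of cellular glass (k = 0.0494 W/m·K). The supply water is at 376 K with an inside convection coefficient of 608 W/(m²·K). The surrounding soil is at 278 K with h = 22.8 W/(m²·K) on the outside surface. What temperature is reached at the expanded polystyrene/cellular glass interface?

Cylindrical conduction, so R = ln(r₂/r₁)/(2πkL) per layer, in series:
R_inner film = 1/(h_i·2πr₁L) = 1/(608×2π×0.105×1) = 0.002493 K/W
R_carbon steel pipe wall = ln(115/105)/(2π×49.2×1) = 2.943×10^-4 K/W
R_expanded polystyrene = ln(131/115)/(2π×0.0394×1) = 0.5262 K/W
R_cellular glass = ln(161/131)/(2π×0.0494×1) = 0.6643 K/W
R_outer film = 1/(h_o·2πr_oL) = 1/(22.8×2π×0.161×1) = 0.04336 K/W
R_total = 1.237 K/W
Q = ΔT/R_total = 98/1.237
Q = 79.2 W/m
T_interface = T_inner − Q·ΣR(inner→interface) = 376 − 79.2×0.529

T ≈ 334 K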